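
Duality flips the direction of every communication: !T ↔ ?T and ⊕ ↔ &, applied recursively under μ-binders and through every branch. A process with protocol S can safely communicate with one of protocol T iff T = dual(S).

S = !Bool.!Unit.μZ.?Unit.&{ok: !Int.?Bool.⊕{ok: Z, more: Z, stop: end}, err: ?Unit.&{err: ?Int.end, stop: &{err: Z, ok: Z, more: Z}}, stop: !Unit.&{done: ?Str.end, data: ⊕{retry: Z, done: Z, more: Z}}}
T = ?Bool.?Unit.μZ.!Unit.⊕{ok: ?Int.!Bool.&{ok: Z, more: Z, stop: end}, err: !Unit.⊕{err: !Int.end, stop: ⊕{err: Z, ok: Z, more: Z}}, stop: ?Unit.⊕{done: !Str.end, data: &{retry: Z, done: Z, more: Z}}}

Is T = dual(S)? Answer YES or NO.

!Bool | ?Bool  match
  !Unit | ?Unit  match
    μZ | μZ  match (μ self-dual)
      ?Unit | !Unit  match
        &{ok,err,stop} | ⊕{ok,err,stop}  match label sets agree
          [ok]
            !Int | ?Int  match
              ?Bool | !Bool  match
                ⊕{ok,more,stop} | &{ok,more,stop}  match label sets agree
                  [ok]
                    Z | Z  match
                  [more]
                    Z | Z  match
                  [stop]
                    end | end  match
          [err]
            ?Unit | !Unit  match
              &{err,stop} | ⊕{err,stop}  match label sets agree
                [err]
                  ?Int | !Int  match
                    end | end  match
                [stop]
                  &{err,ok,more} | ⊕{err,ok,more}  match label sets agree
                    [err]
                      Z | Z  match
                    [ok]
                      Z | Z  match
                    [more]
                      Z | Z  match
          [stop]
            !Unit | ?Unit  match
              &{done,data} | ⊕{done,data}  match label sets agree
                [done]
                  ?Str | !Str  match
                    end | end  match
                [data]
                  ⊕{retry,done,more} | &{retry,done,more}  match label sets agree
                    [retry]
                      Z | Z  match
                    [done]
                      Z | Z  match
                    [more]
                      Z | Z  match

YES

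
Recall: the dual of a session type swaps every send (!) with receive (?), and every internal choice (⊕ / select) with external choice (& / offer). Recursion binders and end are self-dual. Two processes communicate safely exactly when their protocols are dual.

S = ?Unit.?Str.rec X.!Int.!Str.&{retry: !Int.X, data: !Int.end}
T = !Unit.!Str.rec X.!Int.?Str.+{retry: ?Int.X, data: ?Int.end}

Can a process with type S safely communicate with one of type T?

NO

?Unit | !Unit  ok
  ?Str | !Str  ok
    rec X | rec X  ok (binder kept)
      !Int | !Int  ✗ same direction on both sides — not dual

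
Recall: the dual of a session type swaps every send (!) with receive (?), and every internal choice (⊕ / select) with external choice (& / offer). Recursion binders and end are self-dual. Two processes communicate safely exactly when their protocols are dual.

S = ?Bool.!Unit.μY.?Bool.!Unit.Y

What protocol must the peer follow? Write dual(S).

?Bool → !Bool
  !Unit → ?Unit
    μY → μY  (rec unchanged)
      ?Bool → !Bool
        !Unit → ?Unit
          Y self-dual

!Bool.?Unit.μY.!Bool.?Unit.Y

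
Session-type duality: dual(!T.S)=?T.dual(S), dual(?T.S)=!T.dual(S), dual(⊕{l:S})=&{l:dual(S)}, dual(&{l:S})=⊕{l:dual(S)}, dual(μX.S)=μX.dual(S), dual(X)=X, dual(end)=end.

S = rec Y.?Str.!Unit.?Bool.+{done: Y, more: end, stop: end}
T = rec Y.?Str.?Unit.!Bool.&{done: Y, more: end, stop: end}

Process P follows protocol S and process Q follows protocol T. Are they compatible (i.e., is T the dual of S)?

NO

rec Y | rec Y  ✓ (binder kept)
  ?Str | ?Str  ✗ same direction on both sides — not dual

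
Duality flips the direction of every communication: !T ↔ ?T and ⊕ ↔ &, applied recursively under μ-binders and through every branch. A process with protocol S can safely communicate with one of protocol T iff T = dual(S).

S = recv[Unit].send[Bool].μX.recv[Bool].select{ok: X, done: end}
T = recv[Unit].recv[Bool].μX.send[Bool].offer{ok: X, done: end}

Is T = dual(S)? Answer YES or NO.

recv[Unit] vs recv[Unit]  ✗ same direction on both sides — not dual

NO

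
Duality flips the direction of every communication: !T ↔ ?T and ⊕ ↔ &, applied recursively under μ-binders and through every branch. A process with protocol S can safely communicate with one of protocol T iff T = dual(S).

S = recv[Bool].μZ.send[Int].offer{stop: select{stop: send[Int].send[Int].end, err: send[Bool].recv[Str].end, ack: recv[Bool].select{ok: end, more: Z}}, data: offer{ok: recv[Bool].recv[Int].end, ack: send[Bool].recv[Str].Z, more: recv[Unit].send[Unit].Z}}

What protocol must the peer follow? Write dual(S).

send[Bool].μZ.recv[Int].select{stop: offer{stop: recv[Int].recv[Int].end, err: recv[Bool].send[Str].end, ack: send[Bool].offer{ok: end, more: Z}}, data: select{ok: send[Bool].send[Int].end, ack: recv[Bool].send[Str].Z, more: send[Unit].recv[Unit].Z}}

recv[Bool] → send[Bool]
  μZ → μZ  (binder kept)
    send[Int] → recv[Int]
      offer{stop,data} → select{stop,data}  (offer→select)
        [stop]
          select{stop,err,ack} → offer{stop,err,ack}  (⊕→&)
            [stop]
              send[Int] → recv[Int]
                send[Int] → recv[Int]
                  end ↦ end
            [err]
              send[Bool] → recv[Bool]
                recv[Str] → send[Str]
                  end ↦ end
            [ack]
              recv[Bool] → send[Bool]
                select{ok,more} → offer{ok,more}  (⊕→&)
                  [ok]
                    end ↦ end
                  [more]
                    Z ↦ Z
        [data]
          offer{ok,ack,more} → select{ok,ack,more}  (offer→select)
            [ok]
              recv[Bool] → send[Bool]
                recv[Int] → send[Int]
                  end ↦ end
            [ack]
              send[Bool] → recv[Bool]
                recv[Str] → send[Str]
                  Z ↦ Z
            [more]
              recv[Unit] → send[Unit]
                send[Unit] → recv[Unit]
                  Z ↦ Z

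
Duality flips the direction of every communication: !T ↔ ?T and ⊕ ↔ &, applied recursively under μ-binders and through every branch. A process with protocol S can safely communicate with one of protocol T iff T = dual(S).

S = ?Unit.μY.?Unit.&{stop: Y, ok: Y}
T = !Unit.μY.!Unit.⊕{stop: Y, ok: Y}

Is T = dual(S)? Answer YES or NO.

YES

?Unit | !Unit  ok
  μY | μY  ok (rec unchanged)
    ?Unit | !Unit  ok
      &{stop,ok} | ⊕{stop,ok}  ok same labels
        case stop:
          Y | Y  ok
        case ok:
          Y | Y  ok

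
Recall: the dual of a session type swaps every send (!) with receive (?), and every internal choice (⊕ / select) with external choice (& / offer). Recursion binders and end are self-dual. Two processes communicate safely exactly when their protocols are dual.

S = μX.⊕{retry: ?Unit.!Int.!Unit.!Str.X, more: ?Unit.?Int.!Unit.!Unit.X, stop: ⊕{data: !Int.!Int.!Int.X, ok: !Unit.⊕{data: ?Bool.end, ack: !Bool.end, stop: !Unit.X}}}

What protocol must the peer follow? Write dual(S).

μX.&{retry: !Unit.?Int.?Unit.?Str.X, more: !Unit.!Int.?Unit.?Unit.X, stop: &{data: ?Int.?Int.?Int.X, ok: ?Unit.&{data: !Bool.end, ack: ?Bool.end, stop: ?Unit.X}}}

μX → μX  (binder kept)
  ⊕{retry,more,stop} → &{retry,more,stop}  (select→offer)
    • retry:
      ?Unit → !Unit
        !Int → ?Int
          !Unit → ?Unit
            !Str → ?Str
              dual(X) = X
    • more:
      ?Unit → !Unit
        ?Int → !Int
          !Unit → ?Unit
            !Unit → ?Unit
              dual(X) = X
    • stop:
      ⊕{data,ok} → &{data,ok}  (select→offer)
        • data:
          !Int → ?Int
            !Int → ?Int
              !Int → ?Int
                dual(X) = X
        • ok:
          !Unit → ?Unit
            ⊕{data,ack,stop} → &{data,ack,stop}  (select→offer)
              • data:
                ?Bool → !Bool
                  dual(end) = end
              • ack:
                !Bool → ?Bool
                  dual(end) = end
              • stop:
                !Unit → ?Unit
                  dual(X) = X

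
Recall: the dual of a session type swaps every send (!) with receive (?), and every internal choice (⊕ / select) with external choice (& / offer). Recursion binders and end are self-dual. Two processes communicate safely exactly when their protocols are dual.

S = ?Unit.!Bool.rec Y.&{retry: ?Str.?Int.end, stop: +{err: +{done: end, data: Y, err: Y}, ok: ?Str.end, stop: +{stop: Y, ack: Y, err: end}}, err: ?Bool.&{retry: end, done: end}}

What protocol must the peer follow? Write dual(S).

?Unit = !Unit
  !Bool = ?Bool
    rec Y = rec Y  (μ self-dual)
      &{retry,stop,err} = +{retry,stop,err}  (offer→select)
        case retry:
          ?Str = !Str
            ?Int = !Int
              end ↦ end
        case stop:
          +{err,ok,stop} = &{err,ok,stop}  (select→offer)
            case err:
              +{done,data,err} = &{done,data,err}  (select→offer)
                case done:
                  end ↦ end
                case data:
                  Y ↦ Y
                case err:
                  Y ↦ Y
            case ok:
              ?Str = !Str
                end ↦ end
            case stop:
              +{stop,ack,err} = &{stop,ack,err}  (select→offer)
                case stop:
                  Y ↦ Y
                case ack:
                  Y ↦ Y
                case err:
                  end ↦ end
        case err:
          ?Bool = !Bool
            &{retry,done} = +{retry,done}  (offer→select)
              case retry:
                end ↦ end
              case done:
                end ↦ end

!Unit.?Bool.rec Y.+{retry: !Str.!Int.end, stop: &{err: &{done: end, data: Y, err: Y}, ok: !Str.end, stop: &{stop: Y, ack: Y, err: end}}, err: !Bool.+{retry: end, done: end}}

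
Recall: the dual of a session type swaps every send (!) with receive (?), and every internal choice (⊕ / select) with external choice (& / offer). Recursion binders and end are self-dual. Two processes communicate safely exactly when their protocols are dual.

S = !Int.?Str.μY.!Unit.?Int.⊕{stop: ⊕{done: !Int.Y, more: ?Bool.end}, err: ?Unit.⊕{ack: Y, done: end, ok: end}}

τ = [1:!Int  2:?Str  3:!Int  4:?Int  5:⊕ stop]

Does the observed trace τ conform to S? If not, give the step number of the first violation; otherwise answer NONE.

step 1: !Int  ✓  state: ?Str.μY.…
step 2: ?Str  ✓  state: μY.…
step 3: got !Int, protocol expects !Unit  ✗

3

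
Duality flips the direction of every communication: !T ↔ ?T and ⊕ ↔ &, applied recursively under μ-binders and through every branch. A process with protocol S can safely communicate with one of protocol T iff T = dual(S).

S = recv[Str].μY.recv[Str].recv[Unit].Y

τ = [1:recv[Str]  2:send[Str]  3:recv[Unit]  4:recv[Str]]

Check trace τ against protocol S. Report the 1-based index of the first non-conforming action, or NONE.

2

[1] recv[Str]  match  now at μY.…
[2] got send[Str], protocol expects recv[Str]  ✗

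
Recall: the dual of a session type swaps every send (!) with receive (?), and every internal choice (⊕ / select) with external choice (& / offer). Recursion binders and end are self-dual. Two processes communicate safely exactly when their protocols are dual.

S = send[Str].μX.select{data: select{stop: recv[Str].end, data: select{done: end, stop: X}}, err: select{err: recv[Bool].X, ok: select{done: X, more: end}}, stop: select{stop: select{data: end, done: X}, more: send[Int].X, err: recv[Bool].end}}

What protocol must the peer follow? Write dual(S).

send[Str] ↦ recv[Str]
  μX ↦ μX  (rec unchanged)
    select{data,err,stop} ↦ offer{data,err,stop}  (internal→external)
      case data:
        select{stop,data} ↦ offer{stop,data}  (internal→external)
          case stop:
            recv[Str] ↦ send[Str]
              end ↦ end
          case data:
            select{done,stop} ↦ offer{done,stop}  (internal→external)
              case done:
                end ↦ end
              case stop:
                X ↦ X
      case err:
        select{err,ok} ↦ offer{err,ok}  (internal→external)
          case err:
            recv[Bool] ↦ send[Bool]
              X ↦ X
          case ok:
            select{done,more} ↦ offer{done,more}  (internal→external)
              case done:
                X ↦ X
              case more:
                end ↦ end
      case stop:
        select{stop,more,err} ↦ offer{stop,more,err}  (internal→external)
          case stop:
            select{data,done} ↦ offer{data,done}  (internal→external)
              case data:
                end ↦ end
              case done:
                X ↦ X
          case more:
            send[Int] ↦ recv[Int]
              X ↦ X
          case err:
            recv[Bool] ↦ send[Bool]
              end ↦ end

recv[Str].μX.offer{data: offer{stop: send[Str].end, data: offer{done: end, stop: X}}, err: offer{err: send[Bool].X, ok: offer{done: X, more: end}}, stop: offer{stop: offer{data: end, done: X}, more: recv[Int].X, err: send[Bool].end}}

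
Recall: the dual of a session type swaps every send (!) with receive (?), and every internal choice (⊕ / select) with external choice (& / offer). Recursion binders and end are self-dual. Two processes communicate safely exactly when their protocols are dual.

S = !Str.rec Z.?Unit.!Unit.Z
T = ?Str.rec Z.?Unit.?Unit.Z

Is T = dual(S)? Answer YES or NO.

!Str | ?Str  ok
  rec Z | rec Z  ok (rec unchanged)
    ?Unit | ?Unit  ✗ same direction on both sides — not dual

NO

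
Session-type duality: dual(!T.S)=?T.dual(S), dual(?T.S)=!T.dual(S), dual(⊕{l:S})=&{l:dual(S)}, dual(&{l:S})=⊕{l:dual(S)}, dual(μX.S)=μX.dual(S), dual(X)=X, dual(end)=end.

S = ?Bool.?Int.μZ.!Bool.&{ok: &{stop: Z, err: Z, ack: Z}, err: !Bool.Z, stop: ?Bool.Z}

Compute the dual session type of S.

?Bool → !Bool
  ?Int → !Int
    μZ → μZ  (binder kept)
      !Bool → ?Bool
        &{ok,err,stop} → ⊕{ok,err,stop}  (external→internal)
          • ok:
            &{stop,err,ack} → ⊕{stop,err,ack}  (external→internal)
              • stop:
                Z ↦ Z
              • err:
                Z ↦ Z
              • ack:
                Z ↦ Z
          • err:
            !Bool → ?Bool
              Z ↦ Z
          • stop:
            ?Bool → !Bool
              Z ↦ Z

!Bool.!Int.μZ.?Bool.⊕{ok: ⊕{stop: Z, err: Z, ack: Z}, err: ?Bool.Z, stop: !Bool.Z}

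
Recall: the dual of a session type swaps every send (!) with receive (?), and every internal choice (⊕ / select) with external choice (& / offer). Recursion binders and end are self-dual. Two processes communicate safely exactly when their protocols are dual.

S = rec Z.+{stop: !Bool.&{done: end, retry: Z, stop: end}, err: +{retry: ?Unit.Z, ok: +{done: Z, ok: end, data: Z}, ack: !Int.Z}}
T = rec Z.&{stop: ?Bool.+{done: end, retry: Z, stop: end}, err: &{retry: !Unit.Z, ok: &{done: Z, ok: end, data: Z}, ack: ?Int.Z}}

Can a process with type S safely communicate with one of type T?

YES

rec Z vs rec Z  ok (μ self-dual)
  +{stop,err} vs &{stop,err}  ok same labels
    [stop]
      !Bool vs ?Bool  ok
        &{done,retry,stop} vs +{done,retry,stop}  ok same labels
          [done]
            end vs end  ok
          [retry]
            Z vs Z  ok
          [stop]
            end vs end  ok
    [err]
      +{retry,ok,ack} vs &{retry,ok,ack}  ok same labels
        [retry]
          ?Unit vs !Unit  ok
            Z vs Z  ok
        [ok]
          +{done,ok,data} vs &{done,ok,data}  ok same labels
            [done]
              Z vs Z  ok
            [ok]
              end vs end  ok
            [data]
              Z vs Z  ok
        [ack]
          !Int vs ?Int  ok
            Z vs Z  ok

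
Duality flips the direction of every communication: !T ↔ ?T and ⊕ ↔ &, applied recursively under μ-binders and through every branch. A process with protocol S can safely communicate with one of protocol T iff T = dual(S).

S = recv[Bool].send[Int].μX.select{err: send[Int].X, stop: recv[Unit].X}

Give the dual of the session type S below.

recv[Bool] ↦ send[Bool]
  send[Int] ↦ recv[Int]
    μX ↦ μX  (μ self-dual)
      select{err,stop} ↦ offer{err,stop}  (internal→external)
        • err:
          send[Int] ↦ recv[Int]
            dual(X) = X
        • stop:
          recv[Unit] ↦ send[Unit]
            dual(X) = X

send[Bool].recv[Int].μX.offer{err: recv[Int].X, stop: send[Unit].X}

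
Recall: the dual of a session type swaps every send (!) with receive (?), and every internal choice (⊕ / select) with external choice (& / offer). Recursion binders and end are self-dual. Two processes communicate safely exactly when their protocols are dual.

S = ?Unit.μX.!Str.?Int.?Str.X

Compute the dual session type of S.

?Unit = !Unit
  μX = μX  (rec unchanged)
    !Str = ?Str
      ?Int = !Int
        ?Str = !Str
          X ↦ X

!Unit.μX.?Str.!Int.!Str.X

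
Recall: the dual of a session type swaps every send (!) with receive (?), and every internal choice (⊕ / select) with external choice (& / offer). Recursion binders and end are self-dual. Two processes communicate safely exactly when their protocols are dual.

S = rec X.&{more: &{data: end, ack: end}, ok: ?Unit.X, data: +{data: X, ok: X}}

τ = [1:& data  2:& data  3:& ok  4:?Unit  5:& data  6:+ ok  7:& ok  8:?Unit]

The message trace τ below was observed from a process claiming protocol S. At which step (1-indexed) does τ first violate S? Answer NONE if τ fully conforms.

[1] & data  match  state: +{data: rec X.…, ok: rec X.…}
[2] got & data, protocol expects + data or + ok  ✗

2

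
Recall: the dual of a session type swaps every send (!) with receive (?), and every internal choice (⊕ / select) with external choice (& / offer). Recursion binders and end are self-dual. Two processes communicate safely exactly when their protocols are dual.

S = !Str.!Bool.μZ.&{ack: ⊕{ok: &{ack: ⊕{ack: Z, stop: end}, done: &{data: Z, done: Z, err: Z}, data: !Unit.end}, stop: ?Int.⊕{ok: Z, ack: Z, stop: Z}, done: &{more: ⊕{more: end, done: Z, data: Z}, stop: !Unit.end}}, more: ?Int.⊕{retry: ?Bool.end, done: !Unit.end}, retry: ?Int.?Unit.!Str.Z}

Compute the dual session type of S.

!Str = ?Str
  !Bool = ?Bool
    μZ = μZ  (rec unchanged)
      &{ack,more,retry} = ⊕{ack,more,retry}  (&→⊕)
        • ack:
          ⊕{ok,stop,done} = &{ok,stop,done}  (select→offer)
            • ok:
              &{ack,done,data} = ⊕{ack,done,data}  (&→⊕)
                • ack:
                  ⊕{ack,stop} = &{ack,stop}  (select→offer)
                    • ack:
                      Z self-dual
                    • stop:
                      end self-dual
                • done:
                  &{data,done,err} = ⊕{data,done,err}  (&→⊕)
                    • data:
                      Z self-dual
                    • done:
                      Z self-dual
                    • err:
                      Z self-dual
                • data:
                  !Unit = ?Unit
                    end self-dual
            • stop:
              ?Int = !Int
                ⊕{ok,ack,stop} = &{ok,ack,stop}  (select→offer)
                  • ok:
                    Z self-dual
                  • ack:
                    Z self-dual
                  • stop:
                    Z self-dual
            • done:
              &{more,stop} = ⊕{more,stop}  (&→⊕)
                • more:
                  ⊕{more,done,data} = &{more,done,data}  (select→offer)
                    • more:
                      end self-dual
                    • done:
                      Z self-dual
                    • data:
                      Z self-dual
                • stop:
                  !Unit = ?Unit
                    end self-dual
        • more:
          ?Int = !Int
            ⊕{retry,done} = &{retry,done}  (select→offer)
              • retry:
                ?Bool = !Bool
                  end self-dual
              • done:
                !Unit = ?Unit
                  end self-dual
        • retry:
          ?Int = !Int
            ?Unit = !Unit
              !Str = ?Str
                Z self-dual

?Str.?Bool.μZ.⊕{ack: &{ok: ⊕{ack: &{ack: Z, stop: end}, done: ⊕{data: Z, done: Z, err: Z}, data: ?Unit.end}, stop: !Int.&{ok: Z, ack: Z, stop: Z}, done: ⊕{more: &{more: end, done: Z, data: Z}, stop: ?Unit.end}}, more: !Int.&{retry: !Bool.end, done: ?Unit.end}, retry: !Int.!Unit.?Str.Z}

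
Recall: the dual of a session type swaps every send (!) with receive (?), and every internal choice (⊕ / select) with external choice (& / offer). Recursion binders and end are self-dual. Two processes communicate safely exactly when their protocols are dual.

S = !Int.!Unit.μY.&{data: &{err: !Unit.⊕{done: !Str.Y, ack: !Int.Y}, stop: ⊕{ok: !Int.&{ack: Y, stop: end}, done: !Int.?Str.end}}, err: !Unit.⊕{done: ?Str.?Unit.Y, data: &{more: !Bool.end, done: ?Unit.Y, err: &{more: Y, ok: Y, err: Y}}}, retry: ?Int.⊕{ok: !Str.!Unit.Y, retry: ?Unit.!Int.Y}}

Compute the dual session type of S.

!Int ↦ ?Int
  !Unit ↦ ?Unit
    μY ↦ μY  (rec unchanged)
      &{data,err,retry} ↦ ⊕{data,err,retry}  (offer→select)
        • data:
          &{err,stop} ↦ ⊕{err,stop}  (offer→select)
            • err:
              !Unit ↦ ?Unit
                ⊕{done,ack} ↦ &{done,ack}  (⊕→&)
                  • done:
                    !Str ↦ ?Str
                      dual(Y) = Y
                  • ack:
                    !Int ↦ ?Int
                      dual(Y) = Y
            • stop:
              ⊕{ok,done} ↦ &{ok,done}  (⊕→&)
                • ok:
                  !Int ↦ ?Int
                    &{ack,stop} ↦ ⊕{ack,stop}  (offer→select)
                      • ack:
                        dual(Y) = Y
                      • stop:
                        dual(end) = end
                • done:
                  !Int ↦ ?Int
                    ?Str ↦ !Str
                      dual(end) = end
        • err:
          !Unit ↦ ?Unit
            ⊕{done,data} ↦ &{done,data}  (⊕→&)
              • done:
                ?Str ↦ !Str
                  ?Unit ↦ !Unit
                    dual(Y) = Y
              • data:
                &{more,done,err} ↦ ⊕{more,done,err}  (offer→select)
                  • more:
                    !Bool ↦ ?Bool
                      dual(end) = end
                  • done:
                    ?Unit ↦ !Unit
                      dual(Y) = Y
                  • err:
                    &{more,ok,err} ↦ ⊕{more,ok,err}  (offer→select)
                      • more:
                        dual(Y) = Y
                      • ok:
                        dual(Y) = Y
                      • err:
                        dual(Y) = Y
        • retry:
          ?Int ↦ !Int
            ⊕{ok,retry} ↦ &{ok,retry}  (⊕→&)
              • ok:
                !Str ↦ ?Str
                  !Unit ↦ ?Unit
                    dual(Y) = Y
              • retry:
                ?Unit ↦ !Unit
                  !Int ↦ ?Int
                    dual(Y) = Y

?Int.?Unit.μY.⊕{data: ⊕{err: ?Unit.&{done: ?Str.Y, ack: ?Int.Y}, stop: &{ok: ?Int.⊕{ack: Y, stop: end}, done: ?Int.!Str.end}}, err: ?Unit.&{done: !Str.!Unit.Y, data: ⊕{more: ?Bool.end, done: !Unit.Y, err: ⊕{more: Y, ok: Y, err: Y}}}, retry: !Int.&{ok: ?Str.?Unit.Y, retry: !Unit.?Int.Y}}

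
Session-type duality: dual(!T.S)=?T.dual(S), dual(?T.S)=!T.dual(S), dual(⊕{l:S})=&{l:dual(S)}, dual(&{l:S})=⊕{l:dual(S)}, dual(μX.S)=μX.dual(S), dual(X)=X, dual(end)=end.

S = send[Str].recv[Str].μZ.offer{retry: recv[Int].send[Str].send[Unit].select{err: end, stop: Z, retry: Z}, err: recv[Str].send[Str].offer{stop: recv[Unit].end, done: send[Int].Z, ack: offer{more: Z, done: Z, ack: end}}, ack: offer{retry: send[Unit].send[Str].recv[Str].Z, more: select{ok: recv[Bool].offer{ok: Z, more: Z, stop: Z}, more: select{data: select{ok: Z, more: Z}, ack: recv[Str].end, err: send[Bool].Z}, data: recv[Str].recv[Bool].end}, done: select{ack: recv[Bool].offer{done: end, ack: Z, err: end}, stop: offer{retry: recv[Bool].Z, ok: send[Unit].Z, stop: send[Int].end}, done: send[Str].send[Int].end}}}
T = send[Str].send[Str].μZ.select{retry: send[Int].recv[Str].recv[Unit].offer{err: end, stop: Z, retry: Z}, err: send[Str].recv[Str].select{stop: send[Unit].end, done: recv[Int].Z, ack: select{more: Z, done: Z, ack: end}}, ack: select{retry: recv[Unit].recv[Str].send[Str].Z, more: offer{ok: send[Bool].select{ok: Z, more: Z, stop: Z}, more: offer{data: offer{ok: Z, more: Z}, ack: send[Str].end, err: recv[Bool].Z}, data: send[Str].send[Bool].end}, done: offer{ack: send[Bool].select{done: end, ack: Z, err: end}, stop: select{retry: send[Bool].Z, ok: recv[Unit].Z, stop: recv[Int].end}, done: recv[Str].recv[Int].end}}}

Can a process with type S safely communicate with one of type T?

send[Str] ‖ send[Str]  ✗ same direction on both sides — not dual

NO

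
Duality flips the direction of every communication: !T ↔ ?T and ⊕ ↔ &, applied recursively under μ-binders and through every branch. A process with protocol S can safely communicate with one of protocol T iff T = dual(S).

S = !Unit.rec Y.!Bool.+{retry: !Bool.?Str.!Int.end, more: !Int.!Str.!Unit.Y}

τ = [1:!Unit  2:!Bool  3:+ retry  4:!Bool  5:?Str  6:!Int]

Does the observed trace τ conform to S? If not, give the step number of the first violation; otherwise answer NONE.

[1] !Unit  ok  residual = rec Y.…
[2] !Bool  ok  residual = +{retry: !Bool.?Str.!Int.end, more: !Int.!Str.!Unit.rec Y.…}
[3] + retry  ok  residual = !Bool.?Str.!Int.end
[4] !Bool  ok  residual = ?Str.!Int.end
[5] ?Str  ok  residual = !Int.end
[6] !Int  ok  residual = end
all 6 steps conform

NONE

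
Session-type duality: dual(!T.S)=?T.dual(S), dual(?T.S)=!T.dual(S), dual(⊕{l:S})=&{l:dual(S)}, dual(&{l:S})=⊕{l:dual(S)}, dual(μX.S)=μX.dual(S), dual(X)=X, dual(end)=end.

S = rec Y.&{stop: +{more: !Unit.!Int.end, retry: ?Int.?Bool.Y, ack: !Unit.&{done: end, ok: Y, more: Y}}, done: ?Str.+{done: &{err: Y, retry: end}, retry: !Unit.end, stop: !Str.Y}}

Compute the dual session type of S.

rec Y.+{stop: &{more: ?Unit.?Int.end, retry: !Int.!Bool.Y, ack: ?Unit.+{done: end, ok: Y, more: Y}}, done: !Str.&{done: +{err: Y, retry: end}, retry: ?Unit.end, stop: ?Str.Y}}

rec Y = rec Y  (μ self-dual)
  &{stop,done} = +{stop,done}  (external→internal)
    [stop]
      +{more,retry,ack} = &{more,retry,ack}  (select→offer)
        [more]
          !Unit = ?Unit
            !Int = ?Int
              end self-dual
        [retry]
          ?Int = !Int
            ?Bool = !Bool
              Y self-dual
        [ack]
          !Unit = ?Unit
            &{done,ok,more} = +{done,ok,more}  (external→internal)
              [done]
                end self-dual
              [ok]
                Y self-dual
              [more]
                Y self-dual
    [done]
      ?Str = !Str
        +{done,retry,stop} = &{done,retry,stop}  (select→offer)
          [done]
            &{err,retry} = +{err,retry}  (external→internal)
              [err]
                Y self-dual
              [retry]
                end self-dual
          [retry]
            !Unit = ?Unit
              end self-dual
          [stop]
            !Str = ?Str
              Y self-dual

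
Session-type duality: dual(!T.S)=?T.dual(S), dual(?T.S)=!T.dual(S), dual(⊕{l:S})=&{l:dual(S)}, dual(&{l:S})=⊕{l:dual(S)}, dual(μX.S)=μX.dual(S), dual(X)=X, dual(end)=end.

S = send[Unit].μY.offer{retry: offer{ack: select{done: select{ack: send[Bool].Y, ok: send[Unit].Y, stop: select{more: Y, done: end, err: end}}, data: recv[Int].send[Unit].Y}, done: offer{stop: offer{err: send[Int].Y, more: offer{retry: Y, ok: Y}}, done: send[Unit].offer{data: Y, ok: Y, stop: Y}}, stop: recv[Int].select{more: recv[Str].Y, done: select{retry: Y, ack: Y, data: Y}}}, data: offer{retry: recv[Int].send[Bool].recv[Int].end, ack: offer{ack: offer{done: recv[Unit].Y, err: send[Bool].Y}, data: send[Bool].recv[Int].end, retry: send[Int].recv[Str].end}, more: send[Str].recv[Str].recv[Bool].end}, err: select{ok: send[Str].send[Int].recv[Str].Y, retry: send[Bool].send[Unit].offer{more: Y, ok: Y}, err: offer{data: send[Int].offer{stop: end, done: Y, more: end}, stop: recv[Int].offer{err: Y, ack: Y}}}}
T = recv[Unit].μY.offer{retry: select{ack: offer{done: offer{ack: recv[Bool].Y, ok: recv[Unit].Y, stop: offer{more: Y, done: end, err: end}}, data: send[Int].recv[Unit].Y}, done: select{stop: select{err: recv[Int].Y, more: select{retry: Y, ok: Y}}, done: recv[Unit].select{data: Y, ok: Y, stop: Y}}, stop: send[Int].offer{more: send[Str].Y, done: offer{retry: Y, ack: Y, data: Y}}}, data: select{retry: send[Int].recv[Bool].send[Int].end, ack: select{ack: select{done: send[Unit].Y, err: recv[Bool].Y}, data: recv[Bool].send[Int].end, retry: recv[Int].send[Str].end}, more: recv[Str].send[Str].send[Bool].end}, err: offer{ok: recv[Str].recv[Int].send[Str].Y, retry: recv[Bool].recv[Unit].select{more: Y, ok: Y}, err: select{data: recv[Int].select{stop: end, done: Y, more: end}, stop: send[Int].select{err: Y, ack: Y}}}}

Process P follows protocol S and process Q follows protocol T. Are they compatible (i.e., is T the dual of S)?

NO

send[Unit] ‖ recv[Unit]  match
  μY ‖ μY  match (rec unchanged)
    offer{retry,data,err} ‖ offer{retry,data,err}  ✗ choice polarity not flipped — not dual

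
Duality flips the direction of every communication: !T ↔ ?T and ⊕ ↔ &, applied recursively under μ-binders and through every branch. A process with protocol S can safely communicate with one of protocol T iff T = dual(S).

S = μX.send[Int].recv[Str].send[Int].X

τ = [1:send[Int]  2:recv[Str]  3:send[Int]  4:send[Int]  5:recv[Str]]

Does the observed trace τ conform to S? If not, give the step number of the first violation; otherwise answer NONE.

@1 send[Int]  match  now at recv[Str].send[Int].μX.…
@2 recv[Str]  match  now at send[Int].μX.…
@3 send[Int]  match  now at μX.…
@4 send[Int]  match  now at recv[Str].send[Int].μX.…
@5 recv[Str]  match  now at send[Int].μX.…
τ conforms to S (length 5)

NONE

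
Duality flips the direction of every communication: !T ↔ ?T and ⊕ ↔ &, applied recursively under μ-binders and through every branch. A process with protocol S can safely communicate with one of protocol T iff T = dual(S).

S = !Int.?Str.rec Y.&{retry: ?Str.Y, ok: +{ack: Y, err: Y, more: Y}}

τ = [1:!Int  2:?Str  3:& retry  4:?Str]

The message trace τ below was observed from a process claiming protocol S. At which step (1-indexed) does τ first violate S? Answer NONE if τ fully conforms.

[1] !Int  match  state: ?Str.rec Y.…
[2] ?Str  match  state: rec Y.…
[3] & retry  match  state: ?Str.rec Y.…
[4] ?Str  match  state: rec Y.…
τ conforms to S (length 4)

NONE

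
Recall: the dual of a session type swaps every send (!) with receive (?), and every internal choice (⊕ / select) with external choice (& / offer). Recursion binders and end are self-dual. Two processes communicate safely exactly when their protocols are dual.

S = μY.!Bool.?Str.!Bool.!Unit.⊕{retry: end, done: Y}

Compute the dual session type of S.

μY.?Bool.!Str.?Bool.?Unit.&{retry: end, done: Y}

μY = μY  (binder kept)
  !Bool = ?Bool
    ?Str = !Str
      !Bool = ?Bool
        !Unit = ?Unit
          ⊕{retry,done} = &{retry,done}  (internal→external)
            [retry]
              end ↦ end
            [done]
              Y ↦ Y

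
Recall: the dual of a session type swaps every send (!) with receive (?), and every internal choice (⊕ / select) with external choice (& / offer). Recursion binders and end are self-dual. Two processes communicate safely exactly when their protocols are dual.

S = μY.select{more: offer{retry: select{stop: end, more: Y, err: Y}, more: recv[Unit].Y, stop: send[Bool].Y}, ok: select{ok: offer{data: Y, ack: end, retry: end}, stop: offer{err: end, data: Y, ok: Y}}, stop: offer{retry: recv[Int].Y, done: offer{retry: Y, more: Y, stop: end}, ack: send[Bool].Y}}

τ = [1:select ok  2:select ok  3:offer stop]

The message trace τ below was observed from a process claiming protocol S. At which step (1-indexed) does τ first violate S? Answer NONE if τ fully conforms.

3

[1] select ok  match  state: select{ok: offer{data: μY.…, ack: end, retry: end}, stop: offer{err: end, data: μY.…, ok: μY.…}}
[2] select ok  match  state: offer{data: μY.…, ack: end, retry: end}
[3] got offer stop, protocol expects offer data or offer ack or offer retry  ✗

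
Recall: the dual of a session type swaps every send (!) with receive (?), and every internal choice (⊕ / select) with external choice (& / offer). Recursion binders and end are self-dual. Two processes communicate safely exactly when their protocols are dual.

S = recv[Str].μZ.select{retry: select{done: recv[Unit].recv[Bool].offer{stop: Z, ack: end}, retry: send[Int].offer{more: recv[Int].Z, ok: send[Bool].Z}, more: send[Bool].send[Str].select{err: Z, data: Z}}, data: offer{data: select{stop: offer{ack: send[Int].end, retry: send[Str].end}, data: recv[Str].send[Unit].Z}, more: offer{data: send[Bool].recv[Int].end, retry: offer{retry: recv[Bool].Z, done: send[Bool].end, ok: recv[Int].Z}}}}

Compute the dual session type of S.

recv[Str] ↦ send[Str]
  μZ ↦ μZ  (rec unchanged)
    select{retry,data} ↦ offer{retry,data}  (⊕→&)
      [retry]
        select{done,retry,more} ↦ offer{done,retry,more}  (⊕→&)
          [done]
            recv[Unit] ↦ send[Unit]
              recv[Bool] ↦ send[Bool]
                offer{stop,ack} ↦ select{stop,ack}  (&→⊕)
                  [stop]
                    Z self-dual
                  [ack]
                    end self-dual
          [retry]
            send[Int] ↦ recv[Int]
              offer{more,ok} ↦ select{more,ok}  (&→⊕)
                [more]
                  recv[Int] ↦ send[Int]
                    Z self-dual
                [ok]
                  send[Bool] ↦ recv[Bool]
                    Z self-dual
          [more]
            send[Bool] ↦ recv[Bool]
              send[Str] ↦ recv[Str]
                select{err,data} ↦ offer{err,data}  (⊕→&)
                  [err]
                    Z self-dual
                  [data]
                    Z self-dual
      [data]
        offer{data,more} ↦ select{data,more}  (&→⊕)
          [data]
            select{stop,data} ↦ offer{stop,data}  (⊕→&)
              [stop]
                offer{ack,retry} ↦ select{ack,retry}  (&→⊕)
                  [ack]
                    send[Int] ↦ recv[Int]
                      end self-dual
                  [retry]
                    send[Str] ↦ recv[Str]
                      end self-dual
              [data]
                recv[Str] ↦ send[Str]
                  send[Unit] ↦ recv[Unit]
                    Z self-dual
          [more]
            offer{data,retry} ↦ select{data,retry}  (&→⊕)
              [data]
                send[Bool] ↦ recv[Bool]
                  recv[Int] ↦ send[Int]
                    end self-dual
              [retry]
                offer{retry,done,ok} ↦ select{retry,done,ok}  (&→⊕)
                  [retry]
                    recv[Bool] ↦ send[Bool]
                      Z self-dual
                  [done]
                    send[Bool] ↦ recv[Bool]
                      end self-dual
                  [ok]
                    recv[Int] ↦ send[Int]
                      Z self-dual

send[Str].μZ.offer{retry: offer{done: send[Unit].send[Bool].select{stop: Z, ack: end}, retry: recv[Int].select{more: send[Int].Z, ok: recv[Bool].Z}, more: recv[Bool].recv[Str].offer{err: Z, data: Z}}, data: select{data: offer{stop: select{ack: recv[Int].end, retry: recv[Str].end}, data: send[Str].recv[Unit].Z}, more: select{data: recv[Bool].send[Int].end, retry: select{retry: send[Bool].Z, done: recv[Bool].end, ok: send[Int].Z}}}}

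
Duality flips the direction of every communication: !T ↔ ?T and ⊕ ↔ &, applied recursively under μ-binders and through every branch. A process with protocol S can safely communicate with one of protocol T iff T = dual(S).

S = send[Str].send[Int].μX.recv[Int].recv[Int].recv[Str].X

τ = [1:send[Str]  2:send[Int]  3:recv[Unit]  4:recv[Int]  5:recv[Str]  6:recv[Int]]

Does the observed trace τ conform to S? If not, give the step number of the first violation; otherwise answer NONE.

@1 send[Str]  ok  state: send[Int].μX.…
@2 send[Int]  ok  state: μX.…
@3 got recv[Unit], protocol expects recv[Int]  ✗

3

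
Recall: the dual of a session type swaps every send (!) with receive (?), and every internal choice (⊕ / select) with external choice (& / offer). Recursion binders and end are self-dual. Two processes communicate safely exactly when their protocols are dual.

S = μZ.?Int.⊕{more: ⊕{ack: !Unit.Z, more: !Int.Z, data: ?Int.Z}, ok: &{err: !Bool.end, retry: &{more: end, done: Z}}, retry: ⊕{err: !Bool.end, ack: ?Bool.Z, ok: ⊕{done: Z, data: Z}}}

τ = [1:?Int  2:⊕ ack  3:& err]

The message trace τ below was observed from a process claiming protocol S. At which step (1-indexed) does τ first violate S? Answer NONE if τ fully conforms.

2

step 1: ?Int  ok  state: ⊕{more: ⊕{ack: !Unit.μZ.…, more: !Int.μZ.…, data: ?Int.μZ.…}, ok: &{err: !Bool.end, retry: &{more: end, done: μZ.…}}, retry: ⊕{err: !Bool.end, ack: ?Bool.μZ.…, ok: ⊕{done: μZ.…, data: μZ.…}}}
step 2: got ⊕ ack, protocol expects ⊕ more or ⊕ ok or ⊕ retry  ✗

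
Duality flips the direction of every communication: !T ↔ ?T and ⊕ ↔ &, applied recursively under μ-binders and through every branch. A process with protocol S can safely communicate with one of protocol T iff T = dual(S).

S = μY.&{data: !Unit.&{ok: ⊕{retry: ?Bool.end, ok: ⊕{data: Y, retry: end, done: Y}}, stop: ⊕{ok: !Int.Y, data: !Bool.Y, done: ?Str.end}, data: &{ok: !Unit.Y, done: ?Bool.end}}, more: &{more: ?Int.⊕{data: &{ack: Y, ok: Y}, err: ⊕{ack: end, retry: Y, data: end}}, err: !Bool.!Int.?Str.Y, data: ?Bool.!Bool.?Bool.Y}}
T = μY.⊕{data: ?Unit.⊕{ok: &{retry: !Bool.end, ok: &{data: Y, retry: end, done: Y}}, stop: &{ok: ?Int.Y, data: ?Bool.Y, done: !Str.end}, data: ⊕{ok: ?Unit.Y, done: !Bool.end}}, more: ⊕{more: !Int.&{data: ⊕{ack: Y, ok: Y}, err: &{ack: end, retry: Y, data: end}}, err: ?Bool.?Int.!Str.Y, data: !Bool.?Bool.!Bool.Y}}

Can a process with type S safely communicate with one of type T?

μY | μY  ✓ (binder kept)
  &{data,more} | ⊕{data,more}  ✓ labels match
    case data:
      !Unit | ?Unit  ✓
        &{ok,stop,data} | ⊕{ok,stop,data}  ✓ labels match
          case ok:
            ⊕{retry,ok} | &{retry,ok}  ✓ labels match
              case retry:
                ?Bool | !Bool  ✓
                  end | end  ✓
              case ok:
                ⊕{data,retry,done} | &{data,retry,done}  ✓ labels match
                  case data:
                    Y | Y  ✓
                  case retry:
                    end | end  ✓
                  case done:
                    Y | Y  ✓
          case stop:
            ⊕{ok,data,done} | &{ok,data,done}  ✓ labels match
              case ok:
                !Int | ?Int  ✓
                  Y | Y  ✓
              case data:
                !Bool | ?Bool  ✓
                  Y | Y  ✓
              case done:
                ?Str | !Str  ✓
                  end | end  ✓
          case data:
            &{ok,done} | ⊕{ok,done}  ✓ labels match
              case ok:
                !Unit | ?Unit  ✓
                  Y | Y  ✓
              case done:
                ?Bool | !Bool  ✓
                  end | end  ✓
    case more:
      &{more,err,data} | ⊕{more,err,data}  ✓ labels match
        case more:
          ?Int | !Int  ✓
            ⊕{data,err} | &{data,err}  ✓ labels match
              case data:
                &{ack,ok} | ⊕{ack,ok}  ✓ labels match
                  case ack:
                    Y | Y  ✓
                  case ok:
                    Y | Y  ✓
              case err:
                ⊕{ack,retry,data} | &{ack,retry,data}  ✓ labels match
                  case ack:
                    end | end  ✓
                  case retry:
                    Y | Y  ✓
                  case data:
                    end | end  ✓
        case err:
          !Bool | ?Bool  ✓
            !Int | ?Int  ✓
              ?Str | !Str  ✓
                Y | Y  ✓
        case data:
          ?Bool | !Bool  ✓
            !Bool | ?Bool  ✓
              ?Bool | !Bool  ✓
                Y | Y  ✓

YES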